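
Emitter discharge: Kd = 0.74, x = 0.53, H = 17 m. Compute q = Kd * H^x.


q = Kd * H^x = 0.74 * 17^0.53 = 0.74 * 4.488879

3.3218 L/h


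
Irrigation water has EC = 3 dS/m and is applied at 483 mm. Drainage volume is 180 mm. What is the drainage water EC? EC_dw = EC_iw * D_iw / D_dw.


EC_dw = EC_iw * D_iw / D_dw
EC_dw = 3 * 483 / 180
EC_dw = 1449 / 180

8.0500 dS/m


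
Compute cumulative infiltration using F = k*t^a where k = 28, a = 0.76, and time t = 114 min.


F = k * t^a = 28 * 114^0.76
F = 28 * 36.580336

1024.2494 mm


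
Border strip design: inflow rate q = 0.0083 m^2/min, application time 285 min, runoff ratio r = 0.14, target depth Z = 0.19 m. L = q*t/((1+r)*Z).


L = q*t/((1+r)*Z)
L = 0.0083*285/((1+0.14)*0.19)
L = 2.3655/0.2166

10.9211 m


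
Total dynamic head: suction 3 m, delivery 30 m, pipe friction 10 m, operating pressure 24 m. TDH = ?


TDH = Hs + Hd + hf + Hp = 3 + 30 + 10 + 24 = 67

67 m


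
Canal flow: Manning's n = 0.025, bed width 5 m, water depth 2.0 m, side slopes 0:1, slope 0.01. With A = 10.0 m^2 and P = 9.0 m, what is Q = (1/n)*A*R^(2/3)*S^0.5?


R = A/P = 10.0/9.0 = 1.111111
Q = (1/0.025) * 10.0 * 1.111111^(2/3) * 0.01^0.5

42.9106 m^3/s


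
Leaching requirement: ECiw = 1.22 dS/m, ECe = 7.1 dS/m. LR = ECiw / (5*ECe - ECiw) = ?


LR = ECiw / (5*ECe - ECiw)
LR = 1.22 / (5*7.1 - 1.22)
LR = 1.22 / 34.2800

0.0356


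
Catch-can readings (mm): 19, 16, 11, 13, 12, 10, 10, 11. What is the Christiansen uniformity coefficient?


mean = 12.750000 mm
MAD = 2.437500 mm
CU = (1 - 2.437500/12.750000)*100

80.8824 %


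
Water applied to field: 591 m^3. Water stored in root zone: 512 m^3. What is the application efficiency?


Ea = V_root / V_field * 100 = 512 / 591 * 100 = 86.6328%

86.6328 %


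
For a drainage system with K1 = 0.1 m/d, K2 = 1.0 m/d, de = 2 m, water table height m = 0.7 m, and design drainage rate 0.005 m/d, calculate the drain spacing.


S^2 = 8*K2*de*m/q + 4*K1*m^2/q
S^2 = 8*1.0*2*0.7/0.005 + 4*0.1*0.7^2/0.005
S = sqrt(2279.2000)

47.7410 m


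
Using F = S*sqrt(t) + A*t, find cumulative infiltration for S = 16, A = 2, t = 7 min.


F = S*sqrt(t) + A*t
F = 16*sqrt(7) + 2*7
F = 16*2.645751 + 14

56.3320 mm


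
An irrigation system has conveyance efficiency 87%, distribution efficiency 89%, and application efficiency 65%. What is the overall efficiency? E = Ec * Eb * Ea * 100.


Ec = 0.87, Eb = 0.89, Ea = 0.65
E = 0.87 * 0.89 * 0.65 * 100 = 50.3295%

50.3295 %


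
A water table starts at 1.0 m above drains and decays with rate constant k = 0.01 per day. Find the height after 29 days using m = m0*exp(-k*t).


m = m0 * exp(-k*t)
m = 1.0 * exp(-0.01 * 29)
m = 1.0 * exp(-0.2900)

0.7483 m


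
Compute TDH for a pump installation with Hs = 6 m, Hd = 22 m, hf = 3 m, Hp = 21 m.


TDH = Hs + Hd + hf + Hp = 6 + 22 + 3 + 21 = 52

52 m


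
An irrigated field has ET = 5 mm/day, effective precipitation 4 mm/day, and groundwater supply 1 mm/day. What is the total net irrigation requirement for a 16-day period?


Daily deficit = ET - Pe - GW = 5 - 4 - 1 = 0 mm/day
NIR = 0 * 16 = 0 mm

0 mm


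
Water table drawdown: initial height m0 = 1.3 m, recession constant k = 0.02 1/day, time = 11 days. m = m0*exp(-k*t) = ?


m = m0 * exp(-k*t)
m = 1.3 * exp(-0.02 * 11)
m = 1.3 * exp(-0.2200)

1.0433 m


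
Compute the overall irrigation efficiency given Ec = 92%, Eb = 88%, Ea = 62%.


Ec = 0.92, Eb = 0.88, Ea = 0.62
E = 0.92 * 0.88 * 0.62 * 100 = 50.1952%

50.1952 %


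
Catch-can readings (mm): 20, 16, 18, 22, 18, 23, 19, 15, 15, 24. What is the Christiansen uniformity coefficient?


mean = 19.000000 mm
MAD = 2.600000 mm
CU = (1 - 2.600000/19.000000)*100

86.3158 %


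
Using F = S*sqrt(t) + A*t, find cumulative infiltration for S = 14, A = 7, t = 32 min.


F = S*sqrt(t) + A*t
F = 14*sqrt(32) + 7*32
F = 14*5.656854 + 224

303.1960 mm


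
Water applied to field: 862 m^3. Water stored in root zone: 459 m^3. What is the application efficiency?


Ea = V_root / V_field * 100 = 459 / 862 * 100 = 53.2483%

53.2483 %


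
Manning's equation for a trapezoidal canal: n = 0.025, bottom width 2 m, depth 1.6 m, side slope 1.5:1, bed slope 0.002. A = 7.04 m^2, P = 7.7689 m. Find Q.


R = A/P = 7.04/7.7689 = 0.906177
Q = (1/0.025) * 7.04 * 0.906177^(2/3) * 0.002^0.5

11.7930 m^3/s


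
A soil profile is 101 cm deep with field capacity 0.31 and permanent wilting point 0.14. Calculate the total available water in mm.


AWC = (FC - PWP) * d * 10
AWC = (0.31 - 0.14) * 101 * 10
AWC = 0.1700 * 101 * 10

171.7000 mm


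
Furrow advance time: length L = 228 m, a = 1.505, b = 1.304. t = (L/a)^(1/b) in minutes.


t = (L/a)^(1/b)
t = (228/1.505)^(1/1.304)
t = 151.495017^(1/1.304)

46.9986 min


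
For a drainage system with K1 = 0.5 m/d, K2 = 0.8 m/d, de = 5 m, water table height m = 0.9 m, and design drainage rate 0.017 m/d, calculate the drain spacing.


S^2 = 8*K2*de*m/q + 4*K1*m^2/q
S^2 = 8*0.8*5*0.9/0.017 + 4*0.5*0.9^2/0.017
S = sqrt(1789.4118)

42.3014 m


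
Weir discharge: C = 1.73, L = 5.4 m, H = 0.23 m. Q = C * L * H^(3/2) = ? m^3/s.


Q = C * L * H^(3/2) = 1.73 * 5.4 * 0.23^1.5 = 1.73 * 5.4 * 0.110304

1.0305 m^3/s


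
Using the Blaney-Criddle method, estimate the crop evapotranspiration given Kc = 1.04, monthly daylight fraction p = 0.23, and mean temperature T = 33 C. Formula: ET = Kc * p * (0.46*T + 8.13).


ET = Kc * p * (0.46*T + 8.13)
ET = 1.04 * 0.23 * (0.46*33 + 8.13)
ET = 1.04 * 0.23 * 23.3100

5.5758 mm/day


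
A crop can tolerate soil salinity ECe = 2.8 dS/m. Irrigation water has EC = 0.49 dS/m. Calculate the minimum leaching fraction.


LR = ECiw / (5*ECe - ECiw)
LR = 0.49 / (5*2.8 - 0.49)
LR = 0.49 / 13.5100

0.0363


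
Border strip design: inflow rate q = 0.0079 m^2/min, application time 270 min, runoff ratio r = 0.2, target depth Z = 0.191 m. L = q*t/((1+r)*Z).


L = q*t/((1+r)*Z)
L = 0.0079*270/((1+0.2)*0.191)
L = 2.133/0.2292

9.3063 m


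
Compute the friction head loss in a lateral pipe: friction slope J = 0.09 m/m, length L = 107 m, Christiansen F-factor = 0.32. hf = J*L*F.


hf = J * L * F = 0.09 * 107 * 0.32 = 3.0816 m

3.0816 m


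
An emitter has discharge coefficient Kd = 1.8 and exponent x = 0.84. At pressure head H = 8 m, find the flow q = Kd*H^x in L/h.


q = Kd * H^x = 1.8 * 8^0.84 = 1.8 * 5.735821

10.3245 L/h


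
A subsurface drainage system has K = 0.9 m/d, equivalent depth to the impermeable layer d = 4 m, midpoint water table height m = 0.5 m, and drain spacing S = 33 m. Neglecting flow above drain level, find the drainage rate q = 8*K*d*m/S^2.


q = 8*K*d*m/S^2
q = 8*0.9*4*0.5/33^2
q = 14.4000 / 1089

0.0132 m/d


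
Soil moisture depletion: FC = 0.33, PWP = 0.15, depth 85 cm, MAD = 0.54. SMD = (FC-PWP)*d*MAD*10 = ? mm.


SMD = (FC - PWP) * d * MAD * 10
SMD = (0.33 - 0.15) * 85 * 0.54 * 10
SMD = 0.1800 * 85 * 0.54 * 10

82.6200 mm


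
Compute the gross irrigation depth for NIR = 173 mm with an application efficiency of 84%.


Ea = 84% = 0.84
GID = NIR / Ea = 173 / 0.84 = 205.9524 mm

205.9524 mm


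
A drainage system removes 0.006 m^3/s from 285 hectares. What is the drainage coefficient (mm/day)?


DC = Q * 86400 / (A * 10000) * 1000
DC = 0.006 * 86400 / (285 * 10000) * 1000
DC = 518400.0000 / 2850000

0.1819 mm/day


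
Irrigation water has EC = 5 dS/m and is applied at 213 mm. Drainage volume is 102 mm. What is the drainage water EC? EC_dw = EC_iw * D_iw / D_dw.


EC_dw = EC_iw * D_iw / D_dw
EC_dw = 5 * 213 / 102
EC_dw = 1065 / 102

10.4412 dS/m


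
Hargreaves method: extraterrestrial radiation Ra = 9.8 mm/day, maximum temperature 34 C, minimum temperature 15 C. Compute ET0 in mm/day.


Tmean = (Tmax + Tmin)/2 = (34 + 15)/2 = 24.5
ET0 = 0.0023 * 9.8 * (24.5 + 17.8) * sqrt(34 - 15)
ET0 = 0.0023 * 9.8 * 42.3 * 4.358899

4.1560 mm/day


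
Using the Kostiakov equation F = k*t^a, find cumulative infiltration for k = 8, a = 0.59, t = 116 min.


F = k * t^a = 8 * 116^0.59
F = 8 * 16.520767

132.1661 mm


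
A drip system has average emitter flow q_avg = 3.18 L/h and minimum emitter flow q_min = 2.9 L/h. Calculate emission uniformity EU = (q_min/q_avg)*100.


EU = (q_min/q_avg)*100 = (2.9/3.18)*100 = 91.1950%

91.1950 %


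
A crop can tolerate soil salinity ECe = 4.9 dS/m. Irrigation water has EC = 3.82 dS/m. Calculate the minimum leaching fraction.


LR = ECiw / (5*ECe - ECiw)
LR = 3.82 / (5*4.9 - 3.82)
LR = 3.82 / 20.6800

0.1847


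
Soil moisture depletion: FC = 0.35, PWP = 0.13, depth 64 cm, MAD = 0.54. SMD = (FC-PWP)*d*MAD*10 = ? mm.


SMD = (FC - PWP) * d * MAD * 10
SMD = (0.35 - 0.13) * 64 * 0.54 * 10
SMD = 0.2200 * 64 * 0.54 * 10

76.0320 mm


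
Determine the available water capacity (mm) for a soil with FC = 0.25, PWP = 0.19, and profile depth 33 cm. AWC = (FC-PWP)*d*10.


AWC = (FC - PWP) * d * 10
AWC = (0.25 - 0.19) * 33 * 10
AWC = 0.0600 * 33 * 10

19.8000 mm


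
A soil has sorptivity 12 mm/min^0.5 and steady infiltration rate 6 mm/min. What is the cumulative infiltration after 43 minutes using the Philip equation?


F = S*sqrt(t) + A*t
F = 12*sqrt(43) + 6*43
F = 12*6.557439 + 258

336.6893 mm


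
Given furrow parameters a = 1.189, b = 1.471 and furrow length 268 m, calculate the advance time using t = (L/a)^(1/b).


t = (L/a)^(1/b)
t = (268/1.189)^(1/1.471)
t = 225.399495^(1/1.471)

39.7704 min


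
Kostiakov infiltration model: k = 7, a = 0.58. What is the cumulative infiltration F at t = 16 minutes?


F = k * t^a = 7 * 16^0.58
F = 7 * 4.993322

34.9533 mm


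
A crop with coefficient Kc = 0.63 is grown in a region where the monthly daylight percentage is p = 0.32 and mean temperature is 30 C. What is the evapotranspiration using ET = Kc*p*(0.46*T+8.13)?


ET = Kc * p * (0.46*T + 8.13)
ET = 0.63 * 0.32 * (0.46*30 + 8.13)
ET = 0.63 * 0.32 * 21.9300

4.4211 mm/day


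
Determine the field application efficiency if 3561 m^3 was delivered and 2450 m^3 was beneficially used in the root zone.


Ea = V_root / V_field * 100 = 2450 / 3561 * 100 = 68.8009%

68.8009 %


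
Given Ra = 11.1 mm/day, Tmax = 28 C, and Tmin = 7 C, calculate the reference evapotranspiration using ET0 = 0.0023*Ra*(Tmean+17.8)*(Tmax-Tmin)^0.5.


Tmean = (Tmax + Tmin)/2 = (28 + 7)/2 = 17.5
ET0 = 0.0023 * 11.1 * (17.5 + 17.8) * sqrt(28 - 7)
ET0 = 0.0023 * 11.1 * 35.3 * 4.582576

4.1299 mm/day


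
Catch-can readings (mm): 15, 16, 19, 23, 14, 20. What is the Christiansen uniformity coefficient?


mean = 17.833333 mm
MAD = 2.833333 mm
CU = (1 - 2.833333/17.833333)*100

84.1122 %


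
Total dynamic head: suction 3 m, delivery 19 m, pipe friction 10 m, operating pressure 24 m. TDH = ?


TDH = Hs + Hd + hf + Hp = 3 + 19 + 10 + 24 = 56

56 m


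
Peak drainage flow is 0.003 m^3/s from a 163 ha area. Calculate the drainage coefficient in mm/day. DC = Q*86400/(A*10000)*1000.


DC = Q * 86400 / (A * 10000) * 1000
DC = 0.003 * 86400 / (163 * 10000) * 1000
DC = 259200.0000 / 1630000

0.1590 mm/day


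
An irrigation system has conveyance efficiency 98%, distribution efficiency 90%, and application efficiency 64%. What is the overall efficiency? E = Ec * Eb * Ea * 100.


Ec = 0.98, Eb = 0.9, Ea = 0.64
E = 0.98 * 0.9 * 0.64 * 100 = 56.4480%

56.4480 %


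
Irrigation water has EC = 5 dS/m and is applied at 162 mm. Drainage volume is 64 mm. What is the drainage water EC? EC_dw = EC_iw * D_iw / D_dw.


EC_dw = EC_iw * D_iw / D_dw
EC_dw = 5 * 162 / 64
EC_dw = 810 / 64

12.6562 dS/m


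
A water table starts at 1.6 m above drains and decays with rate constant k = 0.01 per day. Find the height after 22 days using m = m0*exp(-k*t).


m = m0 * exp(-k*t)
m = 1.6 * exp(-0.01 * 22)
m = 1.6 * exp(-0.2200)

1.2840 m


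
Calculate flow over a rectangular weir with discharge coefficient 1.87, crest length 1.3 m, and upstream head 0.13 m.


Q = C * L * H^(3/2) = 1.87 * 1.3 * 0.13^1.5 = 1.87 * 1.3 * 0.046872

0.1139 m^3/s


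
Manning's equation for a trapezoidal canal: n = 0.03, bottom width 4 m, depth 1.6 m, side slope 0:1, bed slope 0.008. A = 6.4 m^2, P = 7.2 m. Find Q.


R = A/P = 6.4/7.2 = 0.888889
Q = (1/0.03) * 6.4 * 0.888889^(2/3) * 0.008^0.5

17.6401 m^3/s


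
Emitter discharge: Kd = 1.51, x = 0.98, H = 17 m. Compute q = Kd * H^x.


q = Kd * H^x = 1.51 * 17^0.98 = 1.51 * 16.063491

24.2559 L/h


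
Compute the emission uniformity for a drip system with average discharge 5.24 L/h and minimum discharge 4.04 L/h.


EU = (q_min/q_avg)*100 = (4.04/5.24)*100 = 77.0992%

77.0992 %


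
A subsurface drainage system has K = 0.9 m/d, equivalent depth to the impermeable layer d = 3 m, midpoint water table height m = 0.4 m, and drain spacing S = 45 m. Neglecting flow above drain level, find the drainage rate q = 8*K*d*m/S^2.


q = 8*K*d*m/S^2
q = 8*0.9*3*0.4/45^2
q = 8.6400 / 2025

0.0043 m/d


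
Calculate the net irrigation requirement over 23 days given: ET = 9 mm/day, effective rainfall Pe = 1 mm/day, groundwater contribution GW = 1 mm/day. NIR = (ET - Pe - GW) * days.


Daily deficit = ET - Pe - GW = 9 - 1 - 1 = 7 mm/day
NIR = 7 * 23 = 161 mm

161.0000 mm


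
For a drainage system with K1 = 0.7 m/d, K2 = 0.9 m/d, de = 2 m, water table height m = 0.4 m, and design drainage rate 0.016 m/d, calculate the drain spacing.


S^2 = 8*K2*de*m/q + 4*K1*m^2/q
S^2 = 8*0.9*2*0.4/0.016 + 4*0.7*0.4^2/0.016
S = sqrt(388.0000)

19.6977 m


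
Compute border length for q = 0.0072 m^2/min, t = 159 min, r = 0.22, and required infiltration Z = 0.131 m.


L = q*t/((1+r)*Z)
L = 0.0072*159/((1+0.22)*0.131)
L = 1.1448/0.15982

7.1631 m


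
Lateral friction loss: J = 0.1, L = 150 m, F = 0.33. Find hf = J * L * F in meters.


hf = J * L * F = 0.1 * 150 * 0.33 = 4.9500 m

4.9500 m


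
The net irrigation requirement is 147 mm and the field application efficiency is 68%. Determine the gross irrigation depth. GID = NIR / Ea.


Ea = 68% = 0.68
GID = NIR / Ea = 147 / 0.68 = 216.1765 mm

216.1765 mm


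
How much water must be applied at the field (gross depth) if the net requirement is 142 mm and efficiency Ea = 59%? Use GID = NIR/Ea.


Ea = 59% = 0.59
GID = NIR / Ea = 142 / 0.59 = 240.6780 mm

240.6780 mm


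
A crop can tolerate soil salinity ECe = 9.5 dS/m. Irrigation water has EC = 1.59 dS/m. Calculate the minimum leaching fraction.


LR = ECiw / (5*ECe - ECiw)
LR = 1.59 / (5*9.5 - 1.59)
LR = 1.59 / 45.9100

0.0346


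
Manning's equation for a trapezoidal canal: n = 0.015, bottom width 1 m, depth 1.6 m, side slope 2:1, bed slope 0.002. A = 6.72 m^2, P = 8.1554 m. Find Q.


R = A/P = 6.72/8.1554 = 0.823994
Q = (1/0.015) * 6.72 * 0.823994^(2/3) * 0.002^0.5

17.6093 m^3/s


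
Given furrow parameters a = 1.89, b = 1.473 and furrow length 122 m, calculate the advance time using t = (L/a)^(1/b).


t = (L/a)^(1/b)
t = (122/1.89)^(1/1.473)
t = 64.550265^(1/1.473)

16.9323 min


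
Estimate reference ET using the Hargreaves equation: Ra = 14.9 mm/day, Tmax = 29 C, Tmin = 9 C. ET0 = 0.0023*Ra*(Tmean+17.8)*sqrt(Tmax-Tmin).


Tmean = (Tmax + Tmin)/2 = (29 + 9)/2 = 19.0
ET0 = 0.0023 * 14.9 * (19.0 + 17.8) * sqrt(29 - 9)
ET0 = 0.0023 * 14.9 * 36.8 * 4.472136

5.6400 mm/day


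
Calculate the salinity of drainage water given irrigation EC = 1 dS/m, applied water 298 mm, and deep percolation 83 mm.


EC_dw = EC_iw * D_iw / D_dw
EC_dw = 1 * 298 / 83
EC_dw = 298 / 83

3.5904 dS/m


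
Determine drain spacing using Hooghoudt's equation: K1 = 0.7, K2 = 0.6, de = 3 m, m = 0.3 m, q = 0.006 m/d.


S^2 = 8*K2*de*m/q + 4*K1*m^2/q
S^2 = 8*0.6*3*0.3/0.006 + 4*0.7*0.3^2/0.006
S = sqrt(762.0000)

27.6043 m


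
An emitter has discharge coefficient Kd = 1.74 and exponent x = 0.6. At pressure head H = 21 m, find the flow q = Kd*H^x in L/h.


q = Kd * H^x = 1.74 * 21^0.6 = 1.74 * 6.213432

10.8114 L/h


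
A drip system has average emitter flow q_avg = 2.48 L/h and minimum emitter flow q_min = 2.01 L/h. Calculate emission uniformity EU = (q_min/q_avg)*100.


EU = (q_min/q_avg)*100 = (2.01/2.48)*100 = 81.0484%

81.0484 %


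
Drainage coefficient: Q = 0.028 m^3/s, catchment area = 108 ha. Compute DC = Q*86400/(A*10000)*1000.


DC = Q * 86400 / (A * 10000) * 1000
DC = 0.028 * 86400 / (108 * 10000) * 1000
DC = 2419200.0000 / 1080000

2.2400 mm/day


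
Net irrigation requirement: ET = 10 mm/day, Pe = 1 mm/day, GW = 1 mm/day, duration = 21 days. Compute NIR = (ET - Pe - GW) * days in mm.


Daily deficit = ET - Pe - GW = 10 - 1 - 1 = 8 mm/day
NIR = 8 * 21 = 168 mm

168.0000 mm


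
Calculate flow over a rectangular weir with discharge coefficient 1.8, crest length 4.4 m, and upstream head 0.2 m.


Q = C * L * H^(3/2) = 1.8 * 4.4 * 0.2^1.5 = 1.8 * 4.4 * 0.089443

0.7084 m^3/s


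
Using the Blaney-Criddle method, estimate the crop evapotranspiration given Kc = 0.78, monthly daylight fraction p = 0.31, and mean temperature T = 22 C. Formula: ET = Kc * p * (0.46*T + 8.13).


ET = Kc * p * (0.46*T + 8.13)
ET = 0.78 * 0.31 * (0.46*22 + 8.13)
ET = 0.78 * 0.31 * 18.2500

4.4129 mm/day


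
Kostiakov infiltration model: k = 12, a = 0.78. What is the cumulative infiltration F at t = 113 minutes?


F = k * t^a = 12 * 113^0.78
F = 12 * 39.939368

479.2724 mm


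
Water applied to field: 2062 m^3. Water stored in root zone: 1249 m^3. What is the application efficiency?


Ea = V_root / V_field * 100 = 1249 / 2062 * 100 = 60.5723%

60.5723 %


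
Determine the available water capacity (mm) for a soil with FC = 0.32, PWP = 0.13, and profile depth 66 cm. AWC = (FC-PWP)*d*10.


AWC = (FC - PWP) * d * 10
AWC = (0.32 - 0.13) * 66 * 10
AWC = 0.1900 * 66 * 10

125.4000 mm


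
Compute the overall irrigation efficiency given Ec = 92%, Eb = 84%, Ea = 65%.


Ec = 0.92, Eb = 0.84, Ea = 0.65
E = 0.92 * 0.84 * 0.65 * 100 = 50.2320%

50.2320 %


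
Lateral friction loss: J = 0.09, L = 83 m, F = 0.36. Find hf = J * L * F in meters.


hf = J * L * F = 0.09 * 83 * 0.36 = 2.6892 m

2.6892 m


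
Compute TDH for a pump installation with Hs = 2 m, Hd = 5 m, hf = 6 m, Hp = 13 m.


TDH = Hs + Hd + hf + Hp = 2 + 5 + 6 + 13 = 26

26 m


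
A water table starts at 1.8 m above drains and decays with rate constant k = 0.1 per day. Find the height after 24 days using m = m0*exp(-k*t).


m = m0 * exp(-k*t)
m = 1.8 * exp(-0.1 * 24)
m = 1.8 * exp(-2.4000)

0.1633 m


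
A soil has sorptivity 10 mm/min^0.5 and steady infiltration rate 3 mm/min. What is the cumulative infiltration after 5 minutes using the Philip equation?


F = S*sqrt(t) + A*t
F = 10*sqrt(5) + 3*5
F = 10*2.236068 + 15

37.3607 mm


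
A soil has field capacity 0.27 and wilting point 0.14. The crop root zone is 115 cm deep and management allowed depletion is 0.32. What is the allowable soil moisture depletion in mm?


SMD = (FC - PWP) * d * MAD * 10
SMD = (0.27 - 0.14) * 115 * 0.32 * 10
SMD = 0.1300 * 115 * 0.32 * 10

47.8400 mm


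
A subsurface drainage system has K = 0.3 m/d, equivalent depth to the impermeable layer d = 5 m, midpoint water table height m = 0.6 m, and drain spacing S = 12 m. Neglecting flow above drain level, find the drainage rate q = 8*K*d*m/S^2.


q = 8*K*d*m/S^2
q = 8*0.3*5*0.6/12^2
q = 7.2000 / 144

0.0500 m/d


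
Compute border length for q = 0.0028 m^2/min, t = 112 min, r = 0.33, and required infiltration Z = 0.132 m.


L = q*t/((1+r)*Z)
L = 0.0028*112/((1+0.33)*0.132)
L = 0.3136/0.17556

1.7863 m


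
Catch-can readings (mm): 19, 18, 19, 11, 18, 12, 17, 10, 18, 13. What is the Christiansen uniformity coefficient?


mean = 15.500000 mm
MAD = 3.200000 mm
CU = (1 - 3.200000/15.500000)*100

79.3548 %


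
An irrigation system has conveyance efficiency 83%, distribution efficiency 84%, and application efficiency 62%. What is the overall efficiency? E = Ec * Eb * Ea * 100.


Ec = 0.83, Eb = 0.84, Ea = 0.62
E = 0.83 * 0.84 * 0.62 * 100 = 43.2264%

43.2264 %


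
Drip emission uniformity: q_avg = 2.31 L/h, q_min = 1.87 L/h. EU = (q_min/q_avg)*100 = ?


EU = (q_min/q_avg)*100 = (1.87/2.31)*100 = 80.9524%

80.9524 %


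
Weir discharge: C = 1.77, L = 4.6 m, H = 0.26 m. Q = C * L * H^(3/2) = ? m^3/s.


Q = C * L * H^(3/2) = 1.77 * 4.6 * 0.26^1.5 = 1.77 * 4.6 * 0.132575

1.0794 m^3/s


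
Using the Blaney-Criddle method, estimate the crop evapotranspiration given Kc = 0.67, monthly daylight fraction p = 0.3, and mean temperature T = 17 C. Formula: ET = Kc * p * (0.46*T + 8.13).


ET = Kc * p * (0.46*T + 8.13)
ET = 0.67 * 0.3 * (0.46*17 + 8.13)
ET = 0.67 * 0.3 * 15.9500

3.2060 mm/day


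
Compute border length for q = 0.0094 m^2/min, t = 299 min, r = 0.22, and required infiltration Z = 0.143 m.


L = q*t/((1+r)*Z)
L = 0.0094*299/((1+0.22)*0.143)
L = 2.8106/0.17446

16.1103 m


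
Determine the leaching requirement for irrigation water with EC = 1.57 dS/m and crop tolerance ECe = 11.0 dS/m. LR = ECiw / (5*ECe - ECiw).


LR = ECiw / (5*ECe - ECiw)
LR = 1.57 / (5*11.0 - 1.57)
LR = 1.57 / 53.4300

0.0294


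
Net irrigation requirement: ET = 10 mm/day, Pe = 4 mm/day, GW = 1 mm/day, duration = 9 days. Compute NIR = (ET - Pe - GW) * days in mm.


Daily deficit = ET - Pe - GW = 10 - 4 - 1 = 5 mm/day
NIR = 5 * 9 = 45 mm

45.0000 mm


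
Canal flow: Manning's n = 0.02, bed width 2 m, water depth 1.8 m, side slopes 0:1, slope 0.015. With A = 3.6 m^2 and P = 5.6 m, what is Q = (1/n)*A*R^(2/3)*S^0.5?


R = A/P = 3.6/5.6 = 0.642857
Q = (1/0.02) * 3.6 * 0.642857^(2/3) * 0.015^0.5

16.4208 m^3/s


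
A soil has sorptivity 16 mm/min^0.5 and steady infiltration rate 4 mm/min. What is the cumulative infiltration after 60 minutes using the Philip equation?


F = S*sqrt(t) + A*t
F = 16*sqrt(60) + 4*60
F = 16*7.745967 + 240

363.9355 mm


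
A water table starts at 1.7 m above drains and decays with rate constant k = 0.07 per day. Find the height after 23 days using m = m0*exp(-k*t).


m = m0 * exp(-k*t)
m = 1.7 * exp(-0.07 * 23)
m = 1.7 * exp(-1.6100)

0.3398 m


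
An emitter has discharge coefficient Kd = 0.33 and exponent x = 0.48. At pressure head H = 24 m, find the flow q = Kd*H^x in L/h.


q = Kd * H^x = 0.33 * 24^0.48 = 0.33 * 4.597285

1.5171 L/h


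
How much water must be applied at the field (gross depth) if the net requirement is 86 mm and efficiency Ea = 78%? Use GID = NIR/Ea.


Ea = 78% = 0.78
GID = NIR / Ea = 86 / 0.78 = 110.2564 mm

110.2564 mm


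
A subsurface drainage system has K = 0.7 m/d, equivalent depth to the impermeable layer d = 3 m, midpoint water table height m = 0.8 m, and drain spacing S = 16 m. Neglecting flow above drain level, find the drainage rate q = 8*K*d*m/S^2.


q = 8*K*d*m/S^2
q = 8*0.7*3*0.8/16^2
q = 13.4400 / 256

0.0525 m/d


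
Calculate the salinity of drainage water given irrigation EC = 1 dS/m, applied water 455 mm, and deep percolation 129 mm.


EC_dw = EC_iw * D_iw / D_dw
EC_dw = 1 * 455 / 129
EC_dw = 455 / 129

3.5271 dS/m


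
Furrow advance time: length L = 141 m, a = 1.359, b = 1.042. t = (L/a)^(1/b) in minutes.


t = (L/a)^(1/b)
t = (141/1.359)^(1/1.042)
t = 103.752759^(1/1.042)

86.0480 min


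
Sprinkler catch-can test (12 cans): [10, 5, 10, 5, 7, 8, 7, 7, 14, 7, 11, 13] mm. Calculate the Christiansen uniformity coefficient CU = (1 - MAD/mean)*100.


mean = 8.666667 mm
MAD = 2.444444 mm
CU = (1 - 2.444444/8.666667)*100

71.7949 %


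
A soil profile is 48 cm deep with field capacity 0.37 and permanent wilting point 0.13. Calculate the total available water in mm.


AWC = (FC - PWP) * d * 10
AWC = (0.37 - 0.13) * 48 * 10
AWC = 0.2400 * 48 * 10

115.2000 mm


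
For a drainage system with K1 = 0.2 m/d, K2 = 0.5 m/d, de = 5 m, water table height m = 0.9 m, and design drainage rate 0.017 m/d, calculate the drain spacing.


S^2 = 8*K2*de*m/q + 4*K1*m^2/q
S^2 = 8*0.5*5*0.9/0.017 + 4*0.2*0.9^2/0.017
S = sqrt(1096.9412)

33.1201 m


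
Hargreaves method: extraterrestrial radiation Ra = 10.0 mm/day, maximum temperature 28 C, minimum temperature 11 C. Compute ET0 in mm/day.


Tmean = (Tmax + Tmin)/2 = (28 + 11)/2 = 19.5
ET0 = 0.0023 * 10.0 * (19.5 + 17.8) * sqrt(28 - 11)
ET0 = 0.0023 * 10.0 * 37.3 * 4.123106

3.5372 mm/day


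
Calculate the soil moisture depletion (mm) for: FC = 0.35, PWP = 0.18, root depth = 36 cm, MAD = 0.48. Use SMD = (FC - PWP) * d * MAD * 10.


SMD = (FC - PWP) * d * MAD * 10
SMD = (0.35 - 0.18) * 36 * 0.48 * 10
SMD = 0.1700 * 36 * 0.48 * 10

29.3760 mm


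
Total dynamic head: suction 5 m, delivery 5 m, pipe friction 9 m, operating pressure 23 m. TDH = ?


TDH = Hs + Hd + hf + Hp = 5 + 5 + 9 + 23 = 42

42 m


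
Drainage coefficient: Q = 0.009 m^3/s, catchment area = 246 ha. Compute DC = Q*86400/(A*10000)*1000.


DC = Q * 86400 / (A * 10000) * 1000
DC = 0.009 * 86400 / (246 * 10000) * 1000
DC = 777600.0000 / 2460000

0.3161 mm/day


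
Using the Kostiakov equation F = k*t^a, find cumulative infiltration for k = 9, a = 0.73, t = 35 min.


F = k * t^a = 9 * 35^0.73
F = 9 * 13.402002

120.6180 mm


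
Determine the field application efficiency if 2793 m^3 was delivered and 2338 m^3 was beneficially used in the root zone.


Ea = V_root / V_field * 100 = 2338 / 2793 * 100 = 83.7093%

83.7093 %


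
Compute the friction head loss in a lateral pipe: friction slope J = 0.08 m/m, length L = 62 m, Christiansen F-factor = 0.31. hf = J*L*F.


hf = J * L * F = 0.08 * 62 * 0.31 = 1.5376 m

1.5376 m


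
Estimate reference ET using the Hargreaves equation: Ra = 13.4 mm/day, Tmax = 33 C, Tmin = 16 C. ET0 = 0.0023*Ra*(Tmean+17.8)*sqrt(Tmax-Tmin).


Tmean = (Tmax + Tmin)/2 = (33 + 16)/2 = 24.5
ET0 = 0.0023 * 13.4 * (24.5 + 17.8) * sqrt(33 - 16)
ET0 = 0.0023 * 13.4 * 42.3 * 4.123106

5.3752 mm/day


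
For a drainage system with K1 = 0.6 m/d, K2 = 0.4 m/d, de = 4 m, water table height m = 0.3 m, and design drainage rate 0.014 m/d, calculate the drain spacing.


S^2 = 8*K2*de*m/q + 4*K1*m^2/q
S^2 = 8*0.4*4*0.3/0.014 + 4*0.6*0.3^2/0.014
S = sqrt(289.7143)

17.0210 m


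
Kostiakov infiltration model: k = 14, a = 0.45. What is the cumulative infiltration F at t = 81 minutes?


F = k * t^a = 14 * 81^0.45
F = 14 * 7.224674

101.1454 mm


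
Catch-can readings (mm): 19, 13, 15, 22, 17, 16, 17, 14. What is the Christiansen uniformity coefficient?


mean = 16.625000 mm
MAD = 2.125000 mm
CU = (1 - 2.125000/16.625000)*100

87.2180 %


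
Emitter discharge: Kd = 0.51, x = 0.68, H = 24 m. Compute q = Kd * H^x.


q = Kd * H^x = 0.51 * 24^0.68 = 0.51 * 8.680478

4.4270 L/h


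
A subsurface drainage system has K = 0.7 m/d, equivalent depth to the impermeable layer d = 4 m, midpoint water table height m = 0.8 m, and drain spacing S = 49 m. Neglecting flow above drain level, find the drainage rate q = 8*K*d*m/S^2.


q = 8*K*d*m/S^2
q = 8*0.7*4*0.8/49^2
q = 17.9200 / 2401

0.0075 m/d


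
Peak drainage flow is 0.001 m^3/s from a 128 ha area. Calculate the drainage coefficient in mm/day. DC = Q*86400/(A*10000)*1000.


DC = Q * 86400 / (A * 10000) * 1000
DC = 0.001 * 86400 / (128 * 10000) * 1000
DC = 86400.0000 / 1280000

0.0675 mm/day


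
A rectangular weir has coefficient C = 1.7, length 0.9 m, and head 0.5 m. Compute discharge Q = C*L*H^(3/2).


Q = C * L * H^(3/2) = 1.7 * 0.9 * 0.5^1.5 = 1.7 * 0.9 * 0.353553

0.5409 m^3/s


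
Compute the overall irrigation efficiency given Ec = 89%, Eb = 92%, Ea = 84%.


Ec = 0.89, Eb = 0.92, Ea = 0.84
E = 0.89 * 0.92 * 0.84 * 100 = 68.7792%

68.7792 %


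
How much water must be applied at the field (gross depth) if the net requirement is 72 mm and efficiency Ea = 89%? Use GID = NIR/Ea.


Ea = 89% = 0.89
GID = NIR / Ea = 72 / 0.89 = 80.8989 mm

80.8989 mm


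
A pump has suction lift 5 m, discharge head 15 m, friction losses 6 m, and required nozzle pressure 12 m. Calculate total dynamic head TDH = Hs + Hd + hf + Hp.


TDH = Hs + Hd + hf + Hp = 5 + 15 + 6 + 12 = 38

38 m


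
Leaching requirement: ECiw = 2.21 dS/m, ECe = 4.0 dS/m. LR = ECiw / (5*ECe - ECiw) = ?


LR = ECiw / (5*ECe - ECiw)
LR = 2.21 / (5*4.0 - 2.21)
LR = 2.21 / 17.7900

0.1242


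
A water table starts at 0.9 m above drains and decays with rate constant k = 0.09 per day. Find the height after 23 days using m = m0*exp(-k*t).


m = m0 * exp(-k*t)
m = 0.9 * exp(-0.09 * 23)
m = 0.9 * exp(-2.0700)

0.1136 m


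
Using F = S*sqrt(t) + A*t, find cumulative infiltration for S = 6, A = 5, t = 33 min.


F = S*sqrt(t) + A*t
F = 6*sqrt(33) + 5*33
F = 6*5.744563 + 165

199.4674 mm


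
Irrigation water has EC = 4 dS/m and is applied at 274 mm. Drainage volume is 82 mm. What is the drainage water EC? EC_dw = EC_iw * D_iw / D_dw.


EC_dw = EC_iw * D_iw / D_dw
EC_dw = 4 * 274 / 82
EC_dw = 1096 / 82

13.3659 dS/m


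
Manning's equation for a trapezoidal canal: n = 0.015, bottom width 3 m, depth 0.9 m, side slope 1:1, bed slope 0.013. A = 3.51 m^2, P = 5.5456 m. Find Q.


R = A/P = 3.51/5.5456 = 0.632934
Q = (1/0.015) * 3.51 * 0.632934^(2/3) * 0.013^0.5

19.6680 m^3/s


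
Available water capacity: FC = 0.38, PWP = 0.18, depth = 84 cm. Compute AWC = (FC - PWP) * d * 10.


AWC = (FC - PWP) * d * 10
AWC = (0.38 - 0.18) * 84 * 10
AWC = 0.2000 * 84 * 10

168.0000 mm


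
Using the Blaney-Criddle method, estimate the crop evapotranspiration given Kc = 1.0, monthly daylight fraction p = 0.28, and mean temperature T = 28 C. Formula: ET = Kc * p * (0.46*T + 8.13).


ET = Kc * p * (0.46*T + 8.13)
ET = 1.0 * 0.28 * (0.46*28 + 8.13)
ET = 1.0 * 0.28 * 21.0100

5.8828 mm/day


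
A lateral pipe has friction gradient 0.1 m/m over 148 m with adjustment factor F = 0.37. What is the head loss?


hf = J * L * F = 0.1 * 148 * 0.37 = 5.4760 m

5.4760 m


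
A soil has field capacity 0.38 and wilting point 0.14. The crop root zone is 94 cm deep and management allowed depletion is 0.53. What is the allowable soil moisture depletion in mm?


SMD = (FC - PWP) * d * MAD * 10
SMD = (0.38 - 0.14) * 94 * 0.53 * 10
SMD = 0.2400 * 94 * 0.53 * 10

119.5680 mm


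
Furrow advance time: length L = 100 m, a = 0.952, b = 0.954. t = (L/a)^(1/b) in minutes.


t = (L/a)^(1/b)
t = (100/0.952)^(1/0.954)
t = 105.042017^(1/0.954)

131.4708 min


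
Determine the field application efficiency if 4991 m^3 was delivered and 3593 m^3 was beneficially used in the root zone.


Ea = V_root / V_field * 100 = 3593 / 4991 * 100 = 71.9896%

71.9896 %


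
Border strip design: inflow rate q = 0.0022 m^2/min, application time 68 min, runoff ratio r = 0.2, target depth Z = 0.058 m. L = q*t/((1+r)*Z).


L = q*t/((1+r)*Z)
L = 0.0022*68/((1+0.2)*0.058)
L = 0.1496/0.0696

2.1494 m


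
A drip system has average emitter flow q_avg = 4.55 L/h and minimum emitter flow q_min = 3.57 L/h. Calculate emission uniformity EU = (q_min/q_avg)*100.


EU = (q_min/q_avg)*100 = (3.57/4.55)*100 = 78.4615%

78.4615 %


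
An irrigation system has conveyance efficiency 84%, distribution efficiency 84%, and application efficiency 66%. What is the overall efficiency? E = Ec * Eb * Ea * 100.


Ec = 0.84, Eb = 0.84, Ea = 0.66
E = 0.84 * 0.84 * 0.66 * 100 = 46.5696%

46.5696 %


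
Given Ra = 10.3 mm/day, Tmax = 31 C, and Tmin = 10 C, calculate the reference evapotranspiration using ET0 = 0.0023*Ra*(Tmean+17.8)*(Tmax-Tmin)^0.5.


Tmean = (Tmax + Tmin)/2 = (31 + 10)/2 = 20.5
ET0 = 0.0023 * 10.3 * (20.5 + 17.8) * sqrt(31 - 10)
ET0 = 0.0023 * 10.3 * 38.3 * 4.582576

4.1579 mm/day


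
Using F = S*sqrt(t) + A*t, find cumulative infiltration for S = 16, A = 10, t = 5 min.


F = S*sqrt(t) + A*t
F = 16*sqrt(5) + 10*5
F = 16*2.236068 + 50

85.7771 mm


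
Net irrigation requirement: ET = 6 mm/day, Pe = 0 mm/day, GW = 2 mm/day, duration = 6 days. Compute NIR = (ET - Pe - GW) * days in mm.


Daily deficit = ET - Pe - GW = 6 - 0 - 2 = 4 mm/day
NIR = 4 * 6 = 24 mm

24.0000 mm


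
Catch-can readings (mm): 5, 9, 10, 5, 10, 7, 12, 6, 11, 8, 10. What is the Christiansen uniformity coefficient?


mean = 8.454545 mm
MAD = 2.049587 mm
CU = (1 - 2.049587/8.454545)*100

75.7576 %


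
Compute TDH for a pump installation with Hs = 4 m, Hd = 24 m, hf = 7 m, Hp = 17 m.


TDH = Hs + Hd + hf + Hp = 4 + 24 + 7 + 17 = 52

52 m


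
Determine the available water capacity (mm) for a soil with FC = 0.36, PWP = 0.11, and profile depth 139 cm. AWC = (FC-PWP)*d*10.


AWC = (FC - PWP) * d * 10
AWC = (0.36 - 0.11) * 139 * 10
AWC = 0.2500 * 139 * 10

347.5000 mm


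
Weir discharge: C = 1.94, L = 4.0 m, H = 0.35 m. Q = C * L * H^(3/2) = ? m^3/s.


Q = C * L * H^(3/2) = 1.94 * 4.0 * 0.35^1.5 = 1.94 * 4.0 * 0.207063

1.6068 m^3/s


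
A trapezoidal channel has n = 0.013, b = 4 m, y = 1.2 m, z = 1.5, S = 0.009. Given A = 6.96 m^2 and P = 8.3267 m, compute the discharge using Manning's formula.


R = A/P = 6.96/8.3267 = 0.835865
Q = (1/0.013) * 6.96 * 0.835865^(2/3) * 0.009^0.5

45.0690 m^3/s


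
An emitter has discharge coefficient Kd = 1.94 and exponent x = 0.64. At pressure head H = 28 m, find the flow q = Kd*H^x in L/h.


q = Kd * H^x = 1.94 * 28^0.64 = 1.94 * 8.436866

16.3675 L/h


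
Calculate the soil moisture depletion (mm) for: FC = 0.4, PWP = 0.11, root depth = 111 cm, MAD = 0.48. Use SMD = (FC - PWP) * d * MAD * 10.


SMD = (FC - PWP) * d * MAD * 10
SMD = (0.4 - 0.11) * 111 * 0.48 * 10
SMD = 0.2900 * 111 * 0.48 * 10

154.5120 mm


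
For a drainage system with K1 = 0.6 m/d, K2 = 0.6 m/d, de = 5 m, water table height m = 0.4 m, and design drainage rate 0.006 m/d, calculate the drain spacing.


S^2 = 8*K2*de*m/q + 4*K1*m^2/q
S^2 = 8*0.6*5*0.4/0.006 + 4*0.6*0.4^2/0.006
S = sqrt(1664.0000)

40.7922 m


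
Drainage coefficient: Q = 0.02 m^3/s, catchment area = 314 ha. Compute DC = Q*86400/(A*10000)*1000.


DC = Q * 86400 / (A * 10000) * 1000
DC = 0.02 * 86400 / (314 * 10000) * 1000
DC = 1728000.0000 / 3140000

0.5503 mm/day


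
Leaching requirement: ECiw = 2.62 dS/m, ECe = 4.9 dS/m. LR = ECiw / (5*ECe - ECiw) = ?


LR = ECiw / (5*ECe - ECiw)
LR = 2.62 / (5*4.9 - 2.62)
LR = 2.62 / 21.8800

0.1197


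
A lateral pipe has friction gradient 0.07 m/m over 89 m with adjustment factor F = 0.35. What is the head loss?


hf = J * L * F = 0.07 * 89 * 0.35 = 2.1805 m

2.1805 m


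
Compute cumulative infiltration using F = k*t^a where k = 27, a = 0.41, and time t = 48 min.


F = k * t^a = 27 * 48^0.41
F = 27 * 4.890001

132.0300 mm


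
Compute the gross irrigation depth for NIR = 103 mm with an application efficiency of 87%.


Ea = 87% = 0.87
GID = NIR / Ea = 103 / 0.87 = 118.3908 mm

118.3908 mm


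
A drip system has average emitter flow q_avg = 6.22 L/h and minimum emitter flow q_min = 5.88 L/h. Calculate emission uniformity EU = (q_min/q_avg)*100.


EU = (q_min/q_avg)*100 = (5.88/6.22)*100 = 94.5338%

94.5338 %


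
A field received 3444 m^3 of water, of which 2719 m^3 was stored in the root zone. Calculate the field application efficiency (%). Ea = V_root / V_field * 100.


Ea = V_root / V_field * 100 = 2719 / 3444 * 100 = 78.9489%

78.9489 %


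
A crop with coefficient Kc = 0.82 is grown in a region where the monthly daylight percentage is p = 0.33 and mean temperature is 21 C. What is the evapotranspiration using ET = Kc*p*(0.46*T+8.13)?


ET = Kc * p * (0.46*T + 8.13)
ET = 0.82 * 0.33 * (0.46*21 + 8.13)
ET = 0.82 * 0.33 * 17.7900

4.8140 mm/day


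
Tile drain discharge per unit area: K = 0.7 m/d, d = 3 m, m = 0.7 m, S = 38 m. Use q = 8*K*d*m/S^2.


q = 8*K*d*m/S^2
q = 8*0.7*3*0.7/38^2
q = 11.7600 / 1444

0.0081 m/d


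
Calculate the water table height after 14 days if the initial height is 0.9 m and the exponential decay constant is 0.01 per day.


m = m0 * exp(-k*t)
m = 0.9 * exp(-0.01 * 14)
m = 0.9 * exp(-0.1400)

0.7824 m


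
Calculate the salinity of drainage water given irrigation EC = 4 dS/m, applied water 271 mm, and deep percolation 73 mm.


EC_dw = EC_iw * D_iw / D_dw
EC_dw = 4 * 271 / 73
EC_dw = 1084 / 73

14.8493 dS/m


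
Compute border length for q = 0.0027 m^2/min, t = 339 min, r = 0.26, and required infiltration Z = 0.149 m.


L = q*t/((1+r)*Z)
L = 0.0027*339/((1+0.26)*0.149)
L = 0.9153/0.18774

4.8754 m


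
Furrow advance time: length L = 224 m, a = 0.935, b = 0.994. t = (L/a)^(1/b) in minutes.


t = (L/a)^(1/b)
t = (224/0.935)^(1/0.994)
t = 239.572193^(1/0.994)

247.6277 min


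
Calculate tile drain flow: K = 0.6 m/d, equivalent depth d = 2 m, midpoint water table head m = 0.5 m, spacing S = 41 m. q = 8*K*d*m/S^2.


q = 8*K*d*m/S^2
q = 8*0.6*2*0.5/41^2
q = 4.8000 / 1681

0.0029 m/d


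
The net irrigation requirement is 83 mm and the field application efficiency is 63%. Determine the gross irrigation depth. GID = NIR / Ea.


Ea = 63% = 0.63
GID = NIR / Ea = 83 / 0.63 = 131.7460 mm

131.7460 mm


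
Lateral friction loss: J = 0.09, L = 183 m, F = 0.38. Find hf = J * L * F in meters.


hf = J * L * F = 0.09 * 183 * 0.38 = 6.2586 m

6.2586 m


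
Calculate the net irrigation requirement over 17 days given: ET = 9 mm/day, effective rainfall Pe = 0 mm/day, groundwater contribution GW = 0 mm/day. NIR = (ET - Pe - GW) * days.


Daily deficit = ET - Pe - GW = 9 - 0 - 0 = 9 mm/day
NIR = 9 * 17 = 153 mm

153.0000 mm


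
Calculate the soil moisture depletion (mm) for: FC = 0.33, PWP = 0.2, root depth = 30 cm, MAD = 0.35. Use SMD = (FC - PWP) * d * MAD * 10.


SMD = (FC - PWP) * d * MAD * 10
SMD = (0.33 - 0.2) * 30 * 0.35 * 10
SMD = 0.1300 * 30 * 0.35 * 10

13.6500 mm


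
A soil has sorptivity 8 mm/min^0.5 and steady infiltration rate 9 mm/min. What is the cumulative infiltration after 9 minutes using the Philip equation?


F = S*sqrt(t) + A*t
F = 8*sqrt(9) + 9*9
F = 8*3.000000 + 81

105.0000 mm


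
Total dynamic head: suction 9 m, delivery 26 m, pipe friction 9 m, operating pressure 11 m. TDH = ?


TDH = Hs + Hd + hf + Hp = 9 + 26 + 9 + 11 = 55

55 m


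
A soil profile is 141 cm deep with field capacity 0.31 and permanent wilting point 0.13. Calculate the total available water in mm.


AWC = (FC - PWP) * d * 10
AWC = (0.31 - 0.13) * 141 * 10
AWC = 0.1800 * 141 * 10

253.8000 mm


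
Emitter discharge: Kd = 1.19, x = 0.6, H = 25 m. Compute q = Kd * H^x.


q = Kd * H^x = 1.19 * 25^0.6 = 1.19 * 6.898648

8.2094 L/h


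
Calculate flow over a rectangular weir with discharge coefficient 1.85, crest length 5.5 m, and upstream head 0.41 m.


Q = C * L * H^(3/2) = 1.85 * 5.5 * 0.41^1.5 = 1.85 * 5.5 * 0.262528

2.6712 m^3/s


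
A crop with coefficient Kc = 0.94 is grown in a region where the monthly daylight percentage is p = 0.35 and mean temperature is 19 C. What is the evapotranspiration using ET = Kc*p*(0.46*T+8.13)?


ET = Kc * p * (0.46*T + 8.13)
ET = 0.94 * 0.35 * (0.46*19 + 8.13)
ET = 0.94 * 0.35 * 16.8700

5.5502 mm/day


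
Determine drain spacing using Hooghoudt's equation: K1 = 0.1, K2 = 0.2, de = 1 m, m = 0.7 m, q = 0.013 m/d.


S^2 = 8*K2*de*m/q + 4*K1*m^2/q
S^2 = 8*0.2*1*0.7/0.013 + 4*0.1*0.7^2/0.013
S = sqrt(101.2308)

10.0614 m


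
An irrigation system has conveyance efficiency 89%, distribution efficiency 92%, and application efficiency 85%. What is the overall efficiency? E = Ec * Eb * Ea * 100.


Ec = 0.89, Eb = 0.92, Ea = 0.85
E = 0.89 * 0.92 * 0.85 * 100 = 69.5980%

69.5980 %


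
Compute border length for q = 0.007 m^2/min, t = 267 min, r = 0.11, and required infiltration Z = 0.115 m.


L = q*t/((1+r)*Z)
L = 0.007*267/((1+0.11)*0.115)
L = 1.869/0.12765

14.6416 m


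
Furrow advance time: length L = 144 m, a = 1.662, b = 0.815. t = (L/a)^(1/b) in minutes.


t = (L/a)^(1/b)
t = (144/1.662)^(1/0.815)
t = 86.642599^(1/0.815)

238.5529 min
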